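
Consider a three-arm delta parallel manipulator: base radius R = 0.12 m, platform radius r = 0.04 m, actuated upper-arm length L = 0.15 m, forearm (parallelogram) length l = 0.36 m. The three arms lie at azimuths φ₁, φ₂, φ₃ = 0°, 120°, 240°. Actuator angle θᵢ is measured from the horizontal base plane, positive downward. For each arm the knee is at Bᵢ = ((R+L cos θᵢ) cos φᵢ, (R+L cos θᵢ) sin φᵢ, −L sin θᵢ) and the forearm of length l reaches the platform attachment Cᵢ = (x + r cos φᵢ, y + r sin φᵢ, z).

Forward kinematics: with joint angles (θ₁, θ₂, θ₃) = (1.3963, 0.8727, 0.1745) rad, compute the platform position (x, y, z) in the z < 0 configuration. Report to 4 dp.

(-0.1640, -0.0929, -0.3669)

centre 1 = (0.1060·cos0.0°, 0.1060·sin0.0°, -0.1477) = (0.1060, 0.0000, -0.1477)
φ2=120.0°: virtual centre (-0.0882, 0.1528, -0.1149), radius l
φ3=240.0°: virtual centre (-0.1139, -0.1972, -0.0260), radius l
|centre ₂|²−|centre ₁|² = 0.0113;  |centre ₃|²−|centre ₁|² = 0.0195
plane₁₂: -0.3885x+0.3056y+0.0656z = 0.0113
det = 0.2876;  x = -0.0361+0.3485z,  y = -0.0091+0.2284z
into |P−centre ₁|² = l²: 1.1736z² + 0.1922z + -0.0875 = 0;  Δ = 0.4476;  z = -0.3669 or 0.2032 → z<0 root = -0.3669
x = -0.1640, y = -0.0929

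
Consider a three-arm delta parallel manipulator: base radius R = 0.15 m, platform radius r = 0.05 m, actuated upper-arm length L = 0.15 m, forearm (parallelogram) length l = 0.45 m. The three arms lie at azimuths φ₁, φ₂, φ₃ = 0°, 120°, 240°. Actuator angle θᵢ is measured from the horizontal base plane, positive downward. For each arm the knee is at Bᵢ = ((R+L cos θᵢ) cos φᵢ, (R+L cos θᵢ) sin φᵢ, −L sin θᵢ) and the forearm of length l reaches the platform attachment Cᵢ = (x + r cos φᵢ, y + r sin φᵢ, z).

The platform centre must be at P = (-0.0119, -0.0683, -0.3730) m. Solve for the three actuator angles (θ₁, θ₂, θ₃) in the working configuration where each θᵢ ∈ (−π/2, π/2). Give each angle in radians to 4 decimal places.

φ1=0.0° → target in arm frame (-0.0119, -0.0683)
  A=0.1119, B=-0.3730, C=(l²−L²−A²−y'²−z²)/(2L)=0.0789
  γ=atan2(-0.3730,0.1119)=-1.2793;  ψ=arccos(0.2027)=1.3666;  θ1=γ+ψ≈0.0873
arm 2 (φ=120.0°): x'=-0.0532, y'=0.0445
  e−x'=0.1532;  (l²−L²−(e−x')²−y'²−z²)/2L = 0.0514
  γ=atan2(-0.3730,0.1532)=-1.1811;  ψ=arccos(0.1275)=1.4429;  θ2=γ+ψ≈0.2619
φ3=240.0° → target in arm frame (0.0651, 0.0238)
  A cos θ + B sin θ = C:  0.0349·cos θ + -0.3730·sin θ = 0.1303
  θ3 = atan2(B,A) + arccos(C/0.3746) = -0.2619

θ₁ = 0.0873, θ₂ = 0.2619, θ₃ = -0.2619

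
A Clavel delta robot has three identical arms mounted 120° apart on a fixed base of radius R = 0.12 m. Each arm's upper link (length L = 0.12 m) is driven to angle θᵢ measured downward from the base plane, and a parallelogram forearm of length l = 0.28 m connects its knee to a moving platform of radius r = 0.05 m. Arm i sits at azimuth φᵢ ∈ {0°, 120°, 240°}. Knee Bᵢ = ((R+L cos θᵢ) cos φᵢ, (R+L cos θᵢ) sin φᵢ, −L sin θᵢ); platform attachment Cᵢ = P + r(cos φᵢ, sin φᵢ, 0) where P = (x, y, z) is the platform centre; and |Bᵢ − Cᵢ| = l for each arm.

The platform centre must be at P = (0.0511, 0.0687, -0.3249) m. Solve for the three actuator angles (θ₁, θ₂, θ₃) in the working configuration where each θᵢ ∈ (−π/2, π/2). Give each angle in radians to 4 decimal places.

θ₁ = 0.6980, θ₂ = 0.7857, θ₃ = 1.3092

rotate P by −φ1: (0.0511, 0.0687, -0.3249)
  e−x'=0.0189;  (l²−L²−(e−x')²−y'²−z²)/2L = -0.1943
  γ=atan2(-0.3249,0.0189)=-1.5127;  ψ=arccos(-0.5971)=2.2107;  θ1=γ+ψ≈0.6980
arm 2 (φ=120.0°): x'=0.0339, y'=-0.0786
  e−x'=0.0361;  (l²−L²−(e−x')²−y'²−z²)/2L = -0.2043
  γ=atan2(-0.3249,0.0361)=-1.4603;  ψ=arccos(-0.6251)=2.2460;  θ2=γ+ψ≈0.7857
rotate P by −φ3: (-0.0850, 0.0099, -0.3249)
  A cos θ + B sin θ = C:  0.1550·cos θ + -0.3249·sin θ = -0.2737
  θ3 = atan2(B,A) + arccos(C/0.3600) = 1.3092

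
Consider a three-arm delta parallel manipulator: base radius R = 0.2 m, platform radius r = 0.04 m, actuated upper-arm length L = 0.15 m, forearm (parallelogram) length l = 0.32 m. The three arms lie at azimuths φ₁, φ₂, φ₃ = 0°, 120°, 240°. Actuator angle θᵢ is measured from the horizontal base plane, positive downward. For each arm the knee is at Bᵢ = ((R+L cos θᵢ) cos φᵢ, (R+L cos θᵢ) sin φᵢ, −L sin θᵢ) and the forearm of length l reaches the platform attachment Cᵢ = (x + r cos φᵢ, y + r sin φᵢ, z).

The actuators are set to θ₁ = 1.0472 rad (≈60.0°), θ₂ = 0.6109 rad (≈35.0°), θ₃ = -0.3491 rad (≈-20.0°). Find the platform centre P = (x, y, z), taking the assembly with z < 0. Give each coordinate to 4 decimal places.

S1 = (0.2350·cos0.0°, 0.2350·sin0.0°, -0.1299) = (0.2350, 0.0000, -0.1299)
arm 2 at φ=120.0°: ρ2 = 0.2829;  S2 = (-0.1414, 0.2450, -0.0860)
φ3=240.0°: virtual centre (-0.1505, -0.2606, 0.0513), radius l
eliminate P² terms by subtracting sphere 1 from 2 and 3
[-0.7529 0.4899 0.0877]·P = 0.0153;  [-0.7710 -0.5213 0.3624]·P = 0.0211
det = 0.7702;  x = -0.0238+0.2899z,  y = -0.0053+0.2665z
quadratic in z: (1.1551)z²+(0.1069)z+(-0.0185)=0, √Δ=0.3115 → z ∈ {-0.1811, 0.0885}; z = -0.1811 (taking z<0)
x = -0.0763, y = -0.0536

(-0.0763, -0.0536, -0.1811)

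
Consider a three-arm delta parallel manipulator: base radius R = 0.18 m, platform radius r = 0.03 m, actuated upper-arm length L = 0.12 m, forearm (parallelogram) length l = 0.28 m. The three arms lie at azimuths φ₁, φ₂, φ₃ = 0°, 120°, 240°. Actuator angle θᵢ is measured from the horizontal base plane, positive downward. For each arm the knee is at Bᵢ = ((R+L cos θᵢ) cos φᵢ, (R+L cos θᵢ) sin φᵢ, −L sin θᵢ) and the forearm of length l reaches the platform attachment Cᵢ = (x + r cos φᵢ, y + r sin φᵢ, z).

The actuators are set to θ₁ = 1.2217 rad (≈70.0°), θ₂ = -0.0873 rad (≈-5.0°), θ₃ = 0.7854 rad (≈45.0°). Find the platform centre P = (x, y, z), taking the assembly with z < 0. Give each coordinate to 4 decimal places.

φ1=0.0°: virtual centre (0.1910, 0.0000, -0.1128), radius l
arm 2 at φ=120.0°: e+L cos θ2 = 0.2695;  O2 = (-0.1348, 0.2334, 0.0105)
O3 = (0.2349·cos240.0°, 0.2349·sin240.0°, -0.0849) = (-0.1174, -0.2034, -0.0849)
eliminate P² terms by subtracting sphere 1 from 2 and 3
plane₁₂: -0.6516x+0.4669y+0.2464z = 0.0235
det = 0.5531;  x = -0.0284+0.2284z,  y = 0.0108+-0.2091z
sphere 1 gives Az²+Bz+C=0 with A=1.0959, B=0.1208, C=-0.0174;  B²−4AC=0.0909;  roots -0.1927, 0.0824;  negative root z = -0.1927
x = -0.0724, y = 0.0511

(-0.0724, 0.0511, -0.1927)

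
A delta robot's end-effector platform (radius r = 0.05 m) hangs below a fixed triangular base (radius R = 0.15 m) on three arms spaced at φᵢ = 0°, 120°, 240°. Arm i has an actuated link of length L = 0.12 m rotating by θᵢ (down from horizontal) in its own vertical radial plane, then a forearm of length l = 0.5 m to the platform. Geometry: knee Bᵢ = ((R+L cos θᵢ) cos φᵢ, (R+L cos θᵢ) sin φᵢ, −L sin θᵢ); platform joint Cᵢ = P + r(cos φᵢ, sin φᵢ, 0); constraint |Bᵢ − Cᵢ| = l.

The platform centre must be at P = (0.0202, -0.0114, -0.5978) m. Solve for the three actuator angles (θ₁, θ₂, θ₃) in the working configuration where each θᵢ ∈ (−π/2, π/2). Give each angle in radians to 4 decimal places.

arm 1 (φ=0.0°): x'=0.0202, y'=-0.0114
  e−x'=0.0798;  (l²−L²−(e−x')²−y'²−z²)/2L = -0.5344
  γ=atan2(-0.5978,0.0798)=-1.4381;  ψ=arccos(-0.8861)=2.6597;  θ1=γ+ψ≈1.2216
φ2=120.0° → target in arm frame (-0.0200, -0.0118)
  e−x'=0.1200;  (l²−L²−(e−x')²−y'²−z²)/2L = -0.5679
  θ2 = atan2(B,A) + arccos(C/0.6097) = 1.3964
arm 3 (φ=240.0°): x'=-0.0002, y'=0.0232
  A cos θ + B sin θ = C:  0.1002·cos θ + -0.5978·sin θ = -0.5515
  √(A²+B²)=0.6061;  θ3 = -1.4047+2.7135 ≈ 1.3088

θ₁ = 1.2216, θ₂ = 1.3964, θ₃ = 1.3088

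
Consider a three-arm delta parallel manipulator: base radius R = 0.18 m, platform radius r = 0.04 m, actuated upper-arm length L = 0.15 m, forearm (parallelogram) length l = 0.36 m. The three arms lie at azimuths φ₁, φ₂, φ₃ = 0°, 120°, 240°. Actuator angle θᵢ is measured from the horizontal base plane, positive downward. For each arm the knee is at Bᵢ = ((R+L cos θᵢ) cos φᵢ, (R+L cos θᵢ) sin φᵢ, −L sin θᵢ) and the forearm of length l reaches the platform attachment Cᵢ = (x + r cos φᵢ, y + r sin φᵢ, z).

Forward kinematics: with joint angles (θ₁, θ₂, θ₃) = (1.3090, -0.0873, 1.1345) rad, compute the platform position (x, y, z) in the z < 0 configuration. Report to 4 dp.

O1 = (0.1788·cos0.0°, 0.1788·sin0.0°, -0.1449) = (0.1788, 0.0000, -0.1449)
O2 = (0.2894·cos120.0°, 0.2894·sin120.0°, 0.0131) = (-0.1447, 0.2507, 0.0131)
O3 = (0.2034·cos240.0°, 0.2034·sin240.0°, -0.1359) = (-0.1017, -0.1761, -0.1359)
subtract pairs → two planes through P
linear system: -0.6471x+0.5013y = 0.0310−0.3159z; -0.5610x+-0.3523y = 0.0069−0.0179z
Cramer: x(z) = -0.0282+0.2362z;  y(z) = 0.0254-0.3254z
quadratic in z: (1.1616)z²+(0.1755)z+(-0.0651)=0, √Δ=0.5773 → z ∈ {-0.3240, 0.1730}; z = -0.3240 (taking z<0)
x = -0.1047, y = 0.1308

(-0.1047, 0.1308, -0.3240)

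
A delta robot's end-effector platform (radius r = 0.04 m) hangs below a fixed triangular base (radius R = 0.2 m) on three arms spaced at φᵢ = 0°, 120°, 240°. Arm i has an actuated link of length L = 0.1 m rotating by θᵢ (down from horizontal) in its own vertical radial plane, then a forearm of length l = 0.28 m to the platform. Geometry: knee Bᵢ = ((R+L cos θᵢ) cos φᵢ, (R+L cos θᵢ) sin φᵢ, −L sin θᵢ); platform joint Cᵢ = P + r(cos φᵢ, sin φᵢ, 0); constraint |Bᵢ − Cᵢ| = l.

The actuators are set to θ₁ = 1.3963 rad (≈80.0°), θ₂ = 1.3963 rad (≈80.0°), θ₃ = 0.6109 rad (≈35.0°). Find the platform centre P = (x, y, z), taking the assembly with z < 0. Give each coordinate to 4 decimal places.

S1 = (0.1774·cos0.0°, 0.1774·sin0.0°, -0.0985) = (0.1774, 0.0000, -0.0985)
S2 = (0.1774·cos120.0°, 0.1774·sin120.0°, -0.0985) = (-0.0887, 0.1536, -0.0985)
S3 = (0.2419·cos240.0°, 0.2419·sin240.0°, -0.0574) = (-0.1210, -0.2095, -0.0574)
eliminate P² terms by subtracting sphere 1 from 2 and 3
plane₁₂: -0.5321x+0.3072y+0.0000z = 0.0000
Cramer: x(z) = -0.0156+0.0622z;  y(z) = -0.0271+0.1077z
into |P−S₁|² = l²: 1.0155z² + 0.1671z + -0.0307 = 0;  Δ = 0.1527;  z = -0.2747 or 0.1101 → z<0 root = -0.2747
x = -0.0327, y = -0.0566

(-0.0327, -0.0566, -0.2747)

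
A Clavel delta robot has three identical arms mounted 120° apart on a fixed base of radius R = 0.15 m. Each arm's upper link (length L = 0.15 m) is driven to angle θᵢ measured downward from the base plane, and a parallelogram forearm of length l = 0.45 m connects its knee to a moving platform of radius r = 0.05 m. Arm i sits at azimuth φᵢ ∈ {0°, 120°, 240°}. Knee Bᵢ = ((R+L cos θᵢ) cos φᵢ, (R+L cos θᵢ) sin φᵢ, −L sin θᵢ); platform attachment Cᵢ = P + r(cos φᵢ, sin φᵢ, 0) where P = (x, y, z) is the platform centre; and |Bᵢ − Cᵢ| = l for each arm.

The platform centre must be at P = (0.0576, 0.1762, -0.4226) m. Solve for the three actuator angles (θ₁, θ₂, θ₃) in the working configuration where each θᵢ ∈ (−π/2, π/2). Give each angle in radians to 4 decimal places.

φ1=0.0° → target in arm frame (0.0576, 0.1762)
  e−x'=0.0424;  (l²−L²−(e−x')²−y'²−z²)/2L = -0.1048
  γ=atan2(-0.4226,0.0424)=-1.4708;  ψ=arccos(-0.2467)=1.8201;  θ1=γ+ψ≈0.3493
φ2=120.0° → target in arm frame (0.1238, -0.1380)
  e−x'=-0.0238;  (l²−L²−(e−x')²−y'²−z²)/2L = -0.0607
  θ2 = atan2(B,A) + arccos(C/0.4233) = 0.0876
arm 3 (φ=240.0°): x'=-0.1814, y'=-0.0382
  e−x'=0.2814;  (l²−L²−(e−x')²−y'²−z²)/2L = -0.2641
  √(A²+B²)=0.5077;  θ3 = -0.9834+2.1179 ≈ 1.1345

θ₁ = 0.3493, θ₂ = 0.0876, θ₃ = 1.1345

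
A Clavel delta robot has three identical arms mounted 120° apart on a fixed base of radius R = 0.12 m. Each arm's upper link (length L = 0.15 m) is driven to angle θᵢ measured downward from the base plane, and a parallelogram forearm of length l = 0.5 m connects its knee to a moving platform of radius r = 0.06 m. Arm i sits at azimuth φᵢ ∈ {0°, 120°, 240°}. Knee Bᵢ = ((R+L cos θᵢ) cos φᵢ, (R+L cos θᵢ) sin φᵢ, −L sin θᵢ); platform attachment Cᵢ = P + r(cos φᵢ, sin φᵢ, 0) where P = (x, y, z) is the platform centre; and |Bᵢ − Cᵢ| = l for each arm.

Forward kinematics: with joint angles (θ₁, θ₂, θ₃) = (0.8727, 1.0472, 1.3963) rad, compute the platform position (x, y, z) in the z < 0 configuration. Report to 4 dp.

(0.0895, 0.0830, -0.6034)

O1 = (0.1564·cos0.0°, 0.1564·sin0.0°, -0.1149) = (0.1564, 0.0000, -0.1149)
arm 2 at φ=120.0°: (R−r)+L cos θ2 = 0.1350;  O2 = (-0.0675, 0.1169, -0.1299)
O3 = (0.0860·cos240.0°, 0.0860·sin240.0°, -0.1477) = (-0.0430, -0.0745, -0.1477)
eliminate P² terms by subtracting sphere 1 from 2 and 3
plane₁₂: -0.4478x+0.2338y+-0.0300z = -0.0026
Cramer: x(z) = 0.0147-0.1238z;  y(z) = 0.0172-0.1089z
sphere 1 gives Az²+Bz+C=0 with A=1.0272, B=0.2612, C=-0.2164;  B²−4AC=0.9574;  roots -0.6034, 0.3492;  negative root z = -0.6034
x = 0.0895, y = 0.0830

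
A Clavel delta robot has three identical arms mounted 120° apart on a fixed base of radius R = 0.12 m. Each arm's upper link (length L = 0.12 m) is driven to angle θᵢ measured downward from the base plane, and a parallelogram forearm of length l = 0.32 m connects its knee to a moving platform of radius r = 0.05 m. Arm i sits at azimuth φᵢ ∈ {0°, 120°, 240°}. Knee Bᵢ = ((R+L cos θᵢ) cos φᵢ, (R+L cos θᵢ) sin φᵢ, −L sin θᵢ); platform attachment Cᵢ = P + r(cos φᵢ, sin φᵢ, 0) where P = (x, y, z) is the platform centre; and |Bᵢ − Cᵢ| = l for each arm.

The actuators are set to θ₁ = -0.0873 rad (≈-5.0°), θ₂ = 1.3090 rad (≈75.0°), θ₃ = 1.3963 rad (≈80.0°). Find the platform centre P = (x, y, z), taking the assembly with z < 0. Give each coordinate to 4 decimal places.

(0.1938, 0.0145, -0.3092)

arm 1 at φ=0.0°: e+L cos θ1 = 0.1895;  centre 1 = (0.1895, 0.0000, 0.0105)
φ2=120.0°: virtual centre (-0.0505, 0.0875, -0.1159), radius l
φ3=240.0°: virtual centre (-0.0454, -0.0787, -0.1182), radius l
|centre ₂|²−|centre ₁|² = -0.0124;  |centre ₃|²−|centre ₁|² = -0.0138
linear system: -0.4801x+0.1750y = -0.0124−-0.2527z; -0.4699x+-0.1573y = -0.0138−-0.2573z
det = 0.1578;  x = 0.0277+-0.5374z,  y = 0.0052+-0.0302z
into |P−centre ₁|² = l²: 1.2897z² + 0.1527z + -0.0761 = 0;  Δ = 0.4157;  z = -0.3092 or 0.1908 → z<0 root = -0.3092
x = 0.1938, y = 0.0145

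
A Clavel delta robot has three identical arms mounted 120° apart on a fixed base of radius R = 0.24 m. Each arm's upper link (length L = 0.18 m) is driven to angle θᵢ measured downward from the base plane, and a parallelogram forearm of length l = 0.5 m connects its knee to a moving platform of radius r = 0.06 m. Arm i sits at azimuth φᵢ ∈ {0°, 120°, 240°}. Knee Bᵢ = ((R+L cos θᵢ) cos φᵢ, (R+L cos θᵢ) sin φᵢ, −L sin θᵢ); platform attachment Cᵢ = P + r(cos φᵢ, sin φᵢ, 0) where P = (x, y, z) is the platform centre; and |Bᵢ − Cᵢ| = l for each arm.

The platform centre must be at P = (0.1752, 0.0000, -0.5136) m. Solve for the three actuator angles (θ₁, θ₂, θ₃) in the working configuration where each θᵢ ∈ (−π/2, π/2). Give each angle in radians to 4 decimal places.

θ₁ = 0.2619, θ₂ = 1.2219, θ₃ = 1.2219

arm 1 (φ=0.0°): x'=0.1752, y'=0.0000
  A cos θ + B sin θ = C:  0.0048·cos θ + -0.5136·sin θ = -0.1284
  θ1 = atan2(B,A) + arccos(C/0.5136) = 0.2619
rotate P by −φ2: (-0.0876, -0.1517, -0.5136)
  A cos θ + B sin θ = C:  0.2676·cos θ + -0.5136·sin θ = -0.3912
  √(A²+B²)=0.5791;  θ2 = -1.0905+2.3123 ≈ 1.2219
rotate P by −φ3: (-0.0876, 0.1517, -0.5136)
  A=0.2676, B=-0.5136, C=(l²−L²−A²−y'²−z²)/(2L)=-0.3912
  √(A²+B²)=0.5791;  θ3 = -1.0905+2.3123 ≈ 1.2219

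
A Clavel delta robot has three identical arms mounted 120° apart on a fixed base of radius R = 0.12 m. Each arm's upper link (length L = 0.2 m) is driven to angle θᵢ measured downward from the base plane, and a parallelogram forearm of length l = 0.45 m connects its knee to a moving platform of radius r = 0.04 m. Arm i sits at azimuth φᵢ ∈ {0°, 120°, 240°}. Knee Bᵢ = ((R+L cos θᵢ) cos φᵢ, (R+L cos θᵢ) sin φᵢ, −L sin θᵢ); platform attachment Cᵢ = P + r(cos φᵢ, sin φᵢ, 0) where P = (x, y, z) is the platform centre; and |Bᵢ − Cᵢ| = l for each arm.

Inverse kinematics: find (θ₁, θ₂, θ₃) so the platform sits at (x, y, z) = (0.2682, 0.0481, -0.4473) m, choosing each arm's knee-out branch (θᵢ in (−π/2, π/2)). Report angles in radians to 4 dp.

θ₁ = 0.0002, θ₂ = 1.1345, θ₃ = 1.3090

rotate P by −φ1: (0.2682, 0.0481, -0.4473)
  e−x'=-0.1882;  (l²−L²−(e−x')²−y'²−z²)/2L = -0.1883
  √(A²+B²)=0.4853;  θ1 = -1.9691+1.9692 ≈ 0.0002
φ2=120.0° → target in arm frame (-0.0924, -0.2563)
  A=0.1724, B=-0.4473, C=(l²−L²−A²−y'²−z²)/(2L)=-0.3325
  γ=atan2(-0.4473,0.1724)=-1.2028;  ψ=arccos(-0.6937)=2.3374;  θ2=γ+ψ≈1.1345
φ3=240.0° → target in arm frame (-0.1758, 0.2082)
  A=0.2558, B=-0.4473, C=(l²−L²−A²−y'²−z²)/(2L)=-0.3659
  √(A²+B²)=0.5153;  θ3 = -1.0514+2.3604 ≈ 1.3090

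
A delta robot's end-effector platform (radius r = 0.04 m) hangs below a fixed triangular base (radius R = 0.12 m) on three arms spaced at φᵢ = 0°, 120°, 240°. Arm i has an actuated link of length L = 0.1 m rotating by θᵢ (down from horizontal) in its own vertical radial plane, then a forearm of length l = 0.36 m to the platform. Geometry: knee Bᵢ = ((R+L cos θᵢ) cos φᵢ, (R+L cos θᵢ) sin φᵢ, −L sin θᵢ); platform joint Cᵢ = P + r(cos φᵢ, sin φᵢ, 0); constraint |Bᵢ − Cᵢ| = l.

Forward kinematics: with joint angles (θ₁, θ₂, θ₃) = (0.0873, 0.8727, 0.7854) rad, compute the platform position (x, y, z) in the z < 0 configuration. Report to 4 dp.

φ1=0.0°: virtual centre (0.1796, 0.0000, -0.0087), radius l
arm 2 at φ=120.0°: e+L cos θ2 = 0.1443;  O2 = (-0.0721, 0.1249, -0.0766)
arm 3 at φ=240.0°: e+L cos θ3 = 0.1507;  O3 = (-0.0754, -0.1305, -0.0707)
eliminate P² terms by subtracting sphere 1 from 2 and 3
linear system: -0.5035x+0.2499y = -0.0057−-0.1358z; -0.5099x+-0.2610y = -0.0046−-0.1240z
det = 0.2589;  x = 0.0102+-0.2566z,  y = -0.0021+0.0263z
sphere 1 gives Az²+Bz+C=0 with A=1.0665, B=0.1043, C=-0.1008;  B²−4AC=0.4409;  roots -0.3602, 0.2624;  negative root z = -0.3602
x = 0.1026, y = -0.0116

(0.1026, -0.0116, -0.3602)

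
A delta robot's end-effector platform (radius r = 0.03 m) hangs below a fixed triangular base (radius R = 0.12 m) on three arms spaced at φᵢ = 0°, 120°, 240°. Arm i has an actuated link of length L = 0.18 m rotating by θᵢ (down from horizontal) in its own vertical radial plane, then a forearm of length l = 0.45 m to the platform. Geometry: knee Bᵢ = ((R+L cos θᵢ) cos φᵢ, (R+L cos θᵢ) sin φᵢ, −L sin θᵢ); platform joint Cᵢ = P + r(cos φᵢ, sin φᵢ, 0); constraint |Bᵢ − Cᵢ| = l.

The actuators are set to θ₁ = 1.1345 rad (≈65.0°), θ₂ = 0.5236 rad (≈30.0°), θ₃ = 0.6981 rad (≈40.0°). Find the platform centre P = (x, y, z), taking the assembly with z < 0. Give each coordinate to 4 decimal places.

φ1=0.0°: virtual centre (0.1661, 0.0000, -0.1631), radius l
centre 2 = (0.2459·cos120.0°, 0.2459·sin120.0°, -0.0900) = (-0.1229, 0.2129, -0.0900)
φ3=240.0°: virtual centre (-0.1139, -0.1974, -0.1157), radius l
eliminate P² terms by subtracting sphere 1 from 2 and 3
linear system: -0.5780x+0.4259y = 0.0144−0.1463z; -0.5600x+-0.3947y = 0.0111−0.0949z
Cramer: x(z) = -0.0223+0.2103z;  y(z) = 0.0035-0.0580z
quadratic in z: (1.0476)z²+(0.2466)z+(-0.1404)=0, √Δ=0.8057 → z ∈ {-0.5023, 0.2668}; z = -0.5023 (taking z<0)
x = -0.1279, y = 0.0326

(-0.1279, 0.0326, -0.5023)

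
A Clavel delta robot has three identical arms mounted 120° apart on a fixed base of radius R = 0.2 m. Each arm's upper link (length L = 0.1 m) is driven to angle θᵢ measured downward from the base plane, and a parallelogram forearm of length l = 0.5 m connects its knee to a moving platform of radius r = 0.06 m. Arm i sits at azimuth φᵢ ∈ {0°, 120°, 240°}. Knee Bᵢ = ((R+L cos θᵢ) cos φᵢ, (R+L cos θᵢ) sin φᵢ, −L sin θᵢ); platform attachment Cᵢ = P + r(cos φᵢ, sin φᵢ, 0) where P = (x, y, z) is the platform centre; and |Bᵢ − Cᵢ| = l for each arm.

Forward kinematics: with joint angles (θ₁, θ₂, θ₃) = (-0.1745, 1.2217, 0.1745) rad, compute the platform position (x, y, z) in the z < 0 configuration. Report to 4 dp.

arm 1 at φ=0.0°: e+L cos θ1 = 0.2385;  S1 = (0.2385, 0.0000, 0.0174)
S2 = (0.1742·cos120.0°, 0.1742·sin120.0°, -0.0940) = (-0.0871, 0.1509, -0.0940)
arm 3 at φ=240.0°: e+L cos θ3 = 0.2385;  S3 = (-0.1192, -0.2065, -0.0174)
eliminate P² terms by subtracting sphere 1 from 2 and 3
plane₁₂: -0.6512x+0.3017y+-0.2227z = -0.0180
det = 0.4848;  x = 0.0153+-0.2329z,  y = -0.0266+0.2353z
into |P−S₁|² = l²: 1.1096z² + 0.0567z + -0.1992 = 0;  Δ = 0.8873;  z = -0.4500 or 0.3989 → z<0 root = -0.4500
x = 0.1202, y = -0.1324

(0.1202, -0.1324, -0.4500)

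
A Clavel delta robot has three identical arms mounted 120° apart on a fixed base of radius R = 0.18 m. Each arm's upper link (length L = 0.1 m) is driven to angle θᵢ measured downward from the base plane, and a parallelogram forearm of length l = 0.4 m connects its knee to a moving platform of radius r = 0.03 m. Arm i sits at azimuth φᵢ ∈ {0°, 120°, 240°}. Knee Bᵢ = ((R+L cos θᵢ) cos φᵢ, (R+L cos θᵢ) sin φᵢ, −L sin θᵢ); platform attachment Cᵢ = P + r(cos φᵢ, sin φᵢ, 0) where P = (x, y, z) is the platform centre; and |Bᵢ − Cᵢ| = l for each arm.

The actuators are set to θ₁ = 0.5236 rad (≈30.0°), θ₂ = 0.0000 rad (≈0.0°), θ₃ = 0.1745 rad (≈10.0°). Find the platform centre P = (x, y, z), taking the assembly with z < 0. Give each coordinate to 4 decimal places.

φ1=0.0°: virtual centre (0.2366, 0.0000, -0.0500), radius l
arm 2 at φ=120.0°: (R−r)+L cos θ2 = 0.2500;  O2 = (-0.1250, 0.2165, 0.0000)
O3 = (0.2485·cos240.0°, 0.2485·sin240.0°, -0.0174) = (-0.1242, -0.2152, -0.0174)
eliminate P² terms by subtracting sphere 1 from 2 and 3
linear system: -0.7232x+0.4330y = 0.0040−0.1000z; -0.7217x+-0.4304y = 0.0036−0.0653z
det = 0.6238;  x = -0.0052+0.1143z,  y = 0.0005+-0.0400z
into |P−O₁|² = l²: 1.0147z² + 0.0447z + -0.0990 = 0;  Δ = 0.4038;  z = -0.3352 or 0.2911 → z<0 root = -0.3352
x = -0.0436, y = 0.0139

(-0.0436, 0.0139, -0.3352)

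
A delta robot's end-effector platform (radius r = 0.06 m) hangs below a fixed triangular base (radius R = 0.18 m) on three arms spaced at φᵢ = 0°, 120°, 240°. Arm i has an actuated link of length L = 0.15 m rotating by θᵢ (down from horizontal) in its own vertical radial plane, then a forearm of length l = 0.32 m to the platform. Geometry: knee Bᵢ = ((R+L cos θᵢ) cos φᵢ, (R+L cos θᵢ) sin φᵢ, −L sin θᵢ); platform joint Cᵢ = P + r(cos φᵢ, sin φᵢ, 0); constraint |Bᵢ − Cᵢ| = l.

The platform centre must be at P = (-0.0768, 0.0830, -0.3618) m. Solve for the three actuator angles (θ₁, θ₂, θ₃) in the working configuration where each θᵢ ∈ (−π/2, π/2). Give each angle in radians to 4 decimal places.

φ1=0.0° → target in arm frame (-0.0768, 0.0830)
  e−x'=0.1968;  (l²−L²−(e−x')²−y'²−z²)/2L = -0.3221
  θ1 = atan2(B,A) + arccos(C/0.4119) = 1.3960
φ2=120.0° → target in arm frame (0.1103, 0.0250)
  e−x'=0.0097;  (l²−L²−(e−x')²−y'²−z²)/2L = -0.1724
  √(A²+B²)=0.3619;  θ2 = -1.5439+2.0673 ≈ 0.5233
rotate P by −φ3: (-0.0335, -0.1080, -0.3618)
  A=0.1535, B=-0.3618, C=(l²−L²−A²−y'²−z²)/(2L)=-0.2874
  θ3 = atan2(B,A) + arccos(C/0.3930) = 1.2214

θ₁ = 1.3960, θ₂ = 0.5233, θ₃ = 1.2214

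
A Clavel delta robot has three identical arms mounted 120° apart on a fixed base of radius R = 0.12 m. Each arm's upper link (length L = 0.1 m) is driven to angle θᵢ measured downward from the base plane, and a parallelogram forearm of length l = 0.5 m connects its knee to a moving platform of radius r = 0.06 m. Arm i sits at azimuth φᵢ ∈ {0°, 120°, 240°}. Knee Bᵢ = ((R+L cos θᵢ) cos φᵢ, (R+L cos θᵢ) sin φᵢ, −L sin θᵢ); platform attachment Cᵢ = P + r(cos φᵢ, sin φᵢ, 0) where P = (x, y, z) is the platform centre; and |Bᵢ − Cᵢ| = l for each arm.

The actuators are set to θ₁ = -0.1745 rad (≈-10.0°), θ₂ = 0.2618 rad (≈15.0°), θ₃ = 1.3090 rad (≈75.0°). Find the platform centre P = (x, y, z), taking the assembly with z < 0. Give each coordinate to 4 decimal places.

(0.1958, 0.2010, -0.4390)

φ1=0.0°: virtual centre (0.1585, 0.0000, 0.0174), radius l
arm 2 at φ=120.0°: e+L cos θ2 = 0.1566;  centre 2 = (-0.0783, 0.1356, -0.0259)
φ3=240.0°: virtual centre (-0.0429, -0.0744, -0.0966), radius l
|centre ₂|²−|centre ₁|² = -0.0002;  |centre ₃|²−|centre ₁|² = -0.0087
[-0.4736 0.2712 -0.0865]·P = -0.0002;  [-0.4028 -0.1488 -0.2279]·P = -0.0087
det = 0.1797;  x = 0.0133+-0.4156z,  y = 0.0224+-0.4067z
sphere 1 gives Az²+Bz+C=0 with A=1.3381, B=0.0677, C=-0.2281;  B²−4AC=1.2256;  roots -0.4390, 0.3884;  negative root z = -0.4390
x = 0.1958, y = 0.2010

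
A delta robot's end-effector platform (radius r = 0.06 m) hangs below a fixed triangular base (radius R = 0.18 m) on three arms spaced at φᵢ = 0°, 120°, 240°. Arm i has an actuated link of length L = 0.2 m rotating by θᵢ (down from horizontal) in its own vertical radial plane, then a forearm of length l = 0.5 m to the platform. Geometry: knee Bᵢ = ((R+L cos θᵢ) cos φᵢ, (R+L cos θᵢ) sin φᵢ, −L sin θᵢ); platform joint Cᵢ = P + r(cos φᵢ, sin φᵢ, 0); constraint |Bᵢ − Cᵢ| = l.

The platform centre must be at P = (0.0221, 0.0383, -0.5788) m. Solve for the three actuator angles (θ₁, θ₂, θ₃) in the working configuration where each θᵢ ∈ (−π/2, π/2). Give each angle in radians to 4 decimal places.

θ₁ = 0.7856, θ₂ = 0.7856, θ₃ = 0.9600

rotate P by −φ1: (0.0221, 0.0383, -0.5788)
  e−x'=0.0979;  (l²−L²−(e−x')²−y'²−z²)/2L = -0.3402
  √(A²+B²)=0.5870;  θ1 = -1.4032+2.1889 ≈ 0.7856
φ2=120.0° → target in arm frame (0.0221, -0.0383)
  A cos θ + B sin θ = C:  0.0979·cos θ + -0.5788·sin θ = -0.3401
  θ2 = atan2(B,A) + arccos(C/0.5870) = 0.7856
φ3=240.0° → target in arm frame (-0.0442, 0.0000)
  A=0.1642, B=-0.5788, C=(l²−L²−A²−y'²−z²)/(2L)=-0.3799
  γ=atan2(-0.5788,0.1642)=-1.2943;  ψ=arccos(-0.6315)=2.2543;  θ3=γ+ψ≈0.9600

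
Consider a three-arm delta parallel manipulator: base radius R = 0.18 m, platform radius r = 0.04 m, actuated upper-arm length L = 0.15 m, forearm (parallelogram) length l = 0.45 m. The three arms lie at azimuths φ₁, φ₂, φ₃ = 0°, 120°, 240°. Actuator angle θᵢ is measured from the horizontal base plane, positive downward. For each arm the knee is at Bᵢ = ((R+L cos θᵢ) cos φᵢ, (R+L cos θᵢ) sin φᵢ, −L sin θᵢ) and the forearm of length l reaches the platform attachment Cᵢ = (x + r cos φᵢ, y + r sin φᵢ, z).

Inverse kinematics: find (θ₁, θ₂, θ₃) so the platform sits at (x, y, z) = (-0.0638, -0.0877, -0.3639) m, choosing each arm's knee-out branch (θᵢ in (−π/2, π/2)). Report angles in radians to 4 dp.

rotate P by −φ1: (-0.0638, -0.0877, -0.3639)
  A=0.2038, B=-0.3639, C=(l²−L²−A²−y'²−z²)/(2L)=-0.0055
  √(A²+B²)=0.4171;  θ1 = -1.0603+1.5840 ≈ 0.5237
rotate P by −φ2: (-0.0441, 0.0991, -0.3639)
  A cos θ + B sin θ = C:  0.1841·cos θ + -0.3639·sin θ = 0.0129
  θ2 = atan2(B,A) + arccos(C/0.4078) = 0.4365
arm 3 (φ=240.0°): x'=0.1079, y'=-0.0114
  A cos θ + B sin θ = C:  0.0321·cos θ + -0.3639·sin θ = 0.1547
  θ3 = atan2(B,A) + arccos(C/0.3653) = -0.3492

θ₁ = 0.5237, θ₂ = 0.4365, θ₃ = -0.3492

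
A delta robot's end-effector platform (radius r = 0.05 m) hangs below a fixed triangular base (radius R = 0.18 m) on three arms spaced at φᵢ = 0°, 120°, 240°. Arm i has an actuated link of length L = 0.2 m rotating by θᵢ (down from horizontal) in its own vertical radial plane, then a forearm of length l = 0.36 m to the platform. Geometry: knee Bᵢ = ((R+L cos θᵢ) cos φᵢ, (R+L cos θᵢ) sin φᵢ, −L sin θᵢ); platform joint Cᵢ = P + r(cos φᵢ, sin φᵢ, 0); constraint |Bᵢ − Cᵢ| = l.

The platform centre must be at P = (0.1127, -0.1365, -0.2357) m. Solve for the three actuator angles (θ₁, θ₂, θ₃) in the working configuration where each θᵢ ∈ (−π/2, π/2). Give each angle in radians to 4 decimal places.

θ₁ = -0.0873, θ₂ = 1.3093, θ₃ = 0.2621

φ1=0.0° → target in arm frame (0.1127, -0.1365)
  e−x'=0.0173;  (l²−L²−(e−x')²−y'²−z²)/2L = 0.0378
  √(A²+B²)=0.2363;  θ1 = -1.4975+1.4102 ≈ -0.0873
arm 2 (φ=120.0°): x'=-0.1746, y'=-0.0294
  e−x'=0.3046;  (l²−L²−(e−x')²−y'²−z²)/2L = -0.1489
  γ=atan2(-0.2357,0.3046)=-0.6586;  ψ=arccos(-0.3867)=1.9679;  θ2=γ+ψ≈1.3093
rotate P by −φ3: (0.0619, 0.1659, -0.2357)
  A cos θ + B sin θ = C:  0.0681·cos θ + -0.2357·sin θ = 0.0047
  γ=atan2(-0.2357,0.0681)=-1.2894;  ψ=arccos(0.0193)=1.5515;  θ3=γ+ψ≈0.2621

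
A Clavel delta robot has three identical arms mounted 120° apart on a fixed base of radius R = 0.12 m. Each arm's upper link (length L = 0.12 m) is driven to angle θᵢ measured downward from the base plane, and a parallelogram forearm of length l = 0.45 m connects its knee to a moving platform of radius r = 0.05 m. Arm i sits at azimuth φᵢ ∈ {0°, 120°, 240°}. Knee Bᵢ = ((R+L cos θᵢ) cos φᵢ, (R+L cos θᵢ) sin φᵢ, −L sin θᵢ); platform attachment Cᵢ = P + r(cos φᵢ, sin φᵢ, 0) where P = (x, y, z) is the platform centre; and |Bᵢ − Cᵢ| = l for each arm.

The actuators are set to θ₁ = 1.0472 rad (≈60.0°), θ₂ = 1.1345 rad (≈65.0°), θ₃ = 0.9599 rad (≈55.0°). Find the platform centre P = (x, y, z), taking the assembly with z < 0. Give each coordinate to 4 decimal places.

(0.0002, -0.0305, -0.5337)

φ1=0.0°: virtual centre (0.1300, 0.0000, -0.1039), radius l
arm 2 at φ=120.0°: (R−r)+L cos θ2 = 0.1207;  centre 2 = (-0.0604, 0.1045, -0.1088)
φ3=240.0°: virtual centre (-0.0694, -0.1202, -0.0983), radius l
|centre ₂|²−|centre ₁|² = -0.0013;  |centre ₃|²−|centre ₁|² = 0.0012
plane₁₂: -0.3807x+0.2091y+-0.0097z = -0.0013
Cramer: x(z) = 0.0003+0.0002z;  y(z) = -0.0057+0.0465z
sphere 1 gives Az²+Bz+C=0 with A=1.0022, B=0.2073, C=-0.1748;  B²−4AC=0.7439;  roots -0.5337, 0.3269;  negative root z = -0.5337
x = 0.0002, y = -0.0305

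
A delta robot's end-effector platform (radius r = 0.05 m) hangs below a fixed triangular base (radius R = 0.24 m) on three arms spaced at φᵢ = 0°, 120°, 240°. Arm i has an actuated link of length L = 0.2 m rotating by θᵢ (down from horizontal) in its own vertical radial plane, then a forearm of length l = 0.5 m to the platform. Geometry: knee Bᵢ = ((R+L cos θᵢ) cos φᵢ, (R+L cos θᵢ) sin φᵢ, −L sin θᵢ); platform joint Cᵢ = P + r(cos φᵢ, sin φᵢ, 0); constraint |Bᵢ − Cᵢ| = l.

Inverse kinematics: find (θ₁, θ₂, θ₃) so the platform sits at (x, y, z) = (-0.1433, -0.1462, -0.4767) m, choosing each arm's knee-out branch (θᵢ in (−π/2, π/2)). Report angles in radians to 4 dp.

φ1=0.0° → target in arm frame (-0.1433, -0.1462)
  e−x'=0.3333;  (l²−L²−(e−x')²−y'²−z²)/2L = -0.3743
  γ=atan2(-0.4767,0.3333)=-0.9606;  ψ=arccos(-0.6434)=2.2698;  θ1=γ+ψ≈1.3092
rotate P by −φ2: (-0.0550, 0.1972, -0.4767)
  A cos θ + B sin θ = C:  0.2450·cos θ + -0.4767·sin θ = -0.2903
  γ=atan2(-0.4767,0.2450)=-1.0961;  ψ=arccos(-0.5417)=2.1433;  θ2=γ+ψ≈1.0472
rotate P by −φ3: (0.1983, -0.0510, -0.4767)
  A cos θ + B sin θ = C:  -0.0083·cos θ + -0.4767·sin θ = -0.0498
  γ=atan2(-0.4767,-0.0083)=-1.5881;  ψ=arccos(-0.1044)=1.6754;  θ3=γ+ψ≈0.0873

θ₁ = 1.3092, θ₂ = 1.0472, θ₃ = 0.0873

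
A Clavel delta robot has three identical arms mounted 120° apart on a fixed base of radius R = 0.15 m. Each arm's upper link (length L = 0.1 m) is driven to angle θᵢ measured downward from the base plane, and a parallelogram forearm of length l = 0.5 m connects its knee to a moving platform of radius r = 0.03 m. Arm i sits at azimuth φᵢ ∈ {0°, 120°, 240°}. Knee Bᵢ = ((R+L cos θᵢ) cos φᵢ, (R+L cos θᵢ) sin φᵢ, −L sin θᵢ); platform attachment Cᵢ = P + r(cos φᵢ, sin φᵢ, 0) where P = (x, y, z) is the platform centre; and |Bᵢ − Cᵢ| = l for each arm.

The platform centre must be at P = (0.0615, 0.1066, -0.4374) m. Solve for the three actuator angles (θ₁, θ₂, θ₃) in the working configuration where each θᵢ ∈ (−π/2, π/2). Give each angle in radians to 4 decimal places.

arm 1 (φ=0.0°): x'=0.0615, y'=0.1066
  e−x'=0.0585;  (l²−L²−(e−x')²−y'²−z²)/2L = 0.1695
  θ1 = atan2(B,A) + arccos(C/0.4413) = -0.2612
rotate P by −φ2: (0.0616, -0.1066, -0.4374)
  e−x'=0.0584;  (l²−L²−(e−x')²−y'²−z²)/2L = 0.1696
  √(A²+B²)=0.4413;  θ2 = -1.4380+1.1764 ≈ -0.2616
arm 3 (φ=240.0°): x'=-0.1231, y'=0.0000
  e−x'=0.2431;  (l²−L²−(e−x')²−y'²−z²)/2L = -0.0520
  γ=atan2(-0.4374,0.2431)=-1.0636;  ψ=arccos(-0.1039)=1.6749;  θ3=γ+ψ≈0.6113

θ₁ = -0.2612, θ₂ = -0.2616, θ₃ = 0.6113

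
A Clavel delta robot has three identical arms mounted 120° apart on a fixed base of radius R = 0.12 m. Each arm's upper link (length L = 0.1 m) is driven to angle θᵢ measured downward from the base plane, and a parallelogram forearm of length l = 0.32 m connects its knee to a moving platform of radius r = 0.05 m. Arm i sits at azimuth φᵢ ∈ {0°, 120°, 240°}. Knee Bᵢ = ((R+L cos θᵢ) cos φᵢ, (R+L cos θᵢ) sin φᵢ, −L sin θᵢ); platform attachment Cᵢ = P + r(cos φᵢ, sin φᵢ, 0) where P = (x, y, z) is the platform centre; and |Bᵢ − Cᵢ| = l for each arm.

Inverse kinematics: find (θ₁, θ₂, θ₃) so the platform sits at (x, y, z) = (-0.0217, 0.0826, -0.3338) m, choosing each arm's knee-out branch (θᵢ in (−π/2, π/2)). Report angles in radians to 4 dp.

θ₁ = 0.7857, θ₂ = 0.2620, θ₃ = 0.9602

φ1=0.0° → target in arm frame (-0.0217, 0.0826)
  A cos θ + B sin θ = C:  0.0917·cos θ + -0.3338·sin θ = -0.1713
  θ1 = atan2(B,A) + arccos(C/0.3462) = 0.7857
φ2=120.0° → target in arm frame (0.0824, -0.0225)
  A cos θ + B sin θ = C:  -0.0124·cos θ + -0.3338·sin θ = -0.0984
  γ=atan2(-0.3338,-0.0124)=-1.6079;  ψ=arccos(-0.2946)=1.8699;  θ2=γ+ψ≈0.2620
φ3=240.0° → target in arm frame (-0.0607, -0.0601)
  e−x'=0.1307;  (l²−L²−(e−x')²−y'²−z²)/2L = -0.1986
  γ=atan2(-0.3338,0.1307)=-1.1976;  ψ=arccos(-0.5539)=2.1578;  θ3=γ+ψ≈0.9602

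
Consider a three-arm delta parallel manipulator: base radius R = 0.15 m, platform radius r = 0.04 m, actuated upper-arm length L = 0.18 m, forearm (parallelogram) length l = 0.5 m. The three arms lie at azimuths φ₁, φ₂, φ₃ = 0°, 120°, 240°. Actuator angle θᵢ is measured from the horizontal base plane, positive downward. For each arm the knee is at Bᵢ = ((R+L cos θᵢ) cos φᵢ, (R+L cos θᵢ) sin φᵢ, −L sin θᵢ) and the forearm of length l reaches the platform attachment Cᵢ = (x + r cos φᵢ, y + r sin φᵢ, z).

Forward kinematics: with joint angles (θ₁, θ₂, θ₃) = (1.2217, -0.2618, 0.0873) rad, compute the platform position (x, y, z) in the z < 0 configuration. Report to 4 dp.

O1 = (0.1716·cos0.0°, 0.1716·sin0.0°, -0.1691) = (0.1716, 0.0000, -0.1691)
arm 2 at φ=120.0°: ρ2 = 0.2839;  O2 = (-0.1419, 0.2458, 0.0466)
φ3=240.0°: virtual centre (-0.1447, -0.2506, -0.0157), radius l
subtract pairs → two planes through P
plane₁₂: -0.6270x+0.4917y+0.4315z = 0.0247
det = 0.6252;  x = -0.0402+0.5872z,  y = -0.0010+-0.1287z
sphere 1 gives Az²+Bz+C=0 with A=1.3614, B=0.0899, C=-0.1766;  B²−4AC=0.9695;  roots -0.3946, 0.3286;  negative root z = -0.3946
x = -0.2719, y = 0.0498

(-0.2719, 0.0498, -0.3946)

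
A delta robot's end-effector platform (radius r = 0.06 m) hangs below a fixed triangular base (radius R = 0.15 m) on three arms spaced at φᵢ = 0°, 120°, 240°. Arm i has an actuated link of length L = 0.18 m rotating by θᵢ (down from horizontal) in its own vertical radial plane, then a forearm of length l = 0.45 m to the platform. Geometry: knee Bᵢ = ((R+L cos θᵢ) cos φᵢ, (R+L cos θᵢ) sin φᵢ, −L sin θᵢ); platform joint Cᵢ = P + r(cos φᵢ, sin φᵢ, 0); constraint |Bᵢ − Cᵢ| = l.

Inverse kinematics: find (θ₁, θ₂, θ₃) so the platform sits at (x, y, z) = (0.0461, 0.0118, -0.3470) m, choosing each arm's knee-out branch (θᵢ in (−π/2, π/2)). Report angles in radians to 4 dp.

θ₁ = -0.2620, θ₂ = 0.0000, θ₃ = 0.0871

rotate P by −φ1: (0.0461, 0.0118, -0.3470)
  A=0.0439, B=-0.3470, C=(l²−L²−A²−y'²−z²)/(2L)=0.1323
  √(A²+B²)=0.3498;  θ1 = -1.4450+1.1829 ≈ -0.2620
rotate P by −φ2: (-0.0128, -0.0458, -0.3470)
  A=0.1028, B=-0.3470, C=(l²−L²−A²−y'²−z²)/(2L)=0.1028
  √(A²+B²)=0.3619;  θ2 = -1.2827+1.2827 ≈ 0.0000
rotate P by −φ3: (-0.0333, 0.0340, -0.3470)
  e−x'=0.1233;  (l²−L²−(e−x')²−y'²−z²)/2L = 0.0926
  √(A²+B²)=0.3682;  θ3 = -1.2295+1.3166 ≈ 0.0871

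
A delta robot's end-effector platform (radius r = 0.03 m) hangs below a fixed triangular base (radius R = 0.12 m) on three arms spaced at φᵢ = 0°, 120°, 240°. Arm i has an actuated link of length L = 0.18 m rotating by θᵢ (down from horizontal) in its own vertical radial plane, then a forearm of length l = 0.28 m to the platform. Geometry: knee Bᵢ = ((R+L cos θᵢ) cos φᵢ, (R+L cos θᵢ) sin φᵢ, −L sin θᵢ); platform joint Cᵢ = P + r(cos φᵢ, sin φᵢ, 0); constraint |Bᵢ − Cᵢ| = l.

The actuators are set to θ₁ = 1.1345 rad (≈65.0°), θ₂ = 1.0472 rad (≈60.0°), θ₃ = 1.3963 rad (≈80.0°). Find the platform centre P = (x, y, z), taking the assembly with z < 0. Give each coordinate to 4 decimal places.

(0.0171, 0.0545, -0.3939)

centre 1 = (0.1661·cos0.0°, 0.1661·sin0.0°, -0.1631) = (0.1661, 0.0000, -0.1631)
arm 2 at φ=120.0°: ρ2 = 0.1800;  centre 2 = (-0.0900, 0.1559, -0.1559)
φ3=240.0°: virtual centre (-0.0606, -0.1050, -0.1773), radius l
subtract pairs → two planes through P
linear system: -0.5121x+0.3118y = 0.0025−0.0145z; -0.4534x+-0.2100y = -0.0081−-0.0283z
Cramer: x(z) = 0.0080-0.0232z;  y(z) = 0.0212-0.0846z
sphere 1 gives Az²+Bz+C=0 with A=1.0077, B=0.3300, C=-0.0263;  B²−4AC=0.2151;  roots -0.3939, 0.0664;  negative root z = -0.3939
x = 0.0171, y = 0.0545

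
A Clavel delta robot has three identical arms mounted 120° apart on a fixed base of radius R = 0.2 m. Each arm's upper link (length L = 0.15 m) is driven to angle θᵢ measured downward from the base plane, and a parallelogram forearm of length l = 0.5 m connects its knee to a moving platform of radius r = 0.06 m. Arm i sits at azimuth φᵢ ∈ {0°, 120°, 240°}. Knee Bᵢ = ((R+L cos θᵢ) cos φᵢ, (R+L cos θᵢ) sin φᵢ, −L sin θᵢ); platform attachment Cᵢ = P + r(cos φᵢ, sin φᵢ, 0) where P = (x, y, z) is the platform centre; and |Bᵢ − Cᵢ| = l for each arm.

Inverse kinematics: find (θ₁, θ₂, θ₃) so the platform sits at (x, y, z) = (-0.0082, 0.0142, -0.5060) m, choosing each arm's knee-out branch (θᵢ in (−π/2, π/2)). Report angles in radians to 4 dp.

θ₁ = 0.6112, θ₂ = 0.5238, θ₃ = 0.6112

rotate P by −φ1: (-0.0082, 0.0142, -0.5060)
  A cos θ + B sin θ = C:  0.1482·cos θ + -0.5060·sin θ = -0.1690
  √(A²+B²)=0.5273;  θ1 = -1.2859+1.8971 ≈ 0.6112
φ2=120.0° → target in arm frame (0.0164, 0.0000)
  e−x'=0.1236;  (l²−L²−(e−x')²−y'²−z²)/2L = -0.1460
  √(A²+B²)=0.5209;  θ2 = -1.3312+1.8550 ≈ 0.5238
arm 3 (φ=240.0°): x'=-0.0082, y'=-0.0142
  A cos θ + B sin θ = C:  0.1482·cos θ + -0.5060·sin θ = -0.1690
  θ3 = atan2(B,A) + arccos(C/0.5273) = 0.6112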